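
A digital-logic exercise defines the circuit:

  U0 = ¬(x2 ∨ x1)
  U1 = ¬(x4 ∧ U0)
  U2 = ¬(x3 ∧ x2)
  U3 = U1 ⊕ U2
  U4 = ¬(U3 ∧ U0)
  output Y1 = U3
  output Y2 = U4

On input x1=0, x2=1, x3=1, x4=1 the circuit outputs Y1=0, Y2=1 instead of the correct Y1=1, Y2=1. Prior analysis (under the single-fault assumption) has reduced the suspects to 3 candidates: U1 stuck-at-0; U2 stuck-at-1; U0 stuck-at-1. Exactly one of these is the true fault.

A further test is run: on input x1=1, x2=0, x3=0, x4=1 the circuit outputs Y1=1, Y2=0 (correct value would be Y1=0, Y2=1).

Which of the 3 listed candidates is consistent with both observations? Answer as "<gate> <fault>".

Evaluate each candidate on input x1=1, x2=0, x3=0, x4=1:
  U1 stuck-at-0: U0=0, U1=0 [stuck-at-0], U2=1, U3=1, U4=1 → Y1=1, Y2=1 — eliminated
  U2 stuck-at-1: U0=0, U1=1, U2=1 [stuck-at-1], U3=0, U4=1 → Y1=0, Y2=1 — eliminated
  U0 stuck-at-1: U0=1 [stuck-at-1], U1=0, U2=1, U3=1, U4=0 → Y1=1, Y2=0 — matches
Only U0 stuck-at-1 reproduces the observed Y1=1, Y2=0.

U0 stuck-at-1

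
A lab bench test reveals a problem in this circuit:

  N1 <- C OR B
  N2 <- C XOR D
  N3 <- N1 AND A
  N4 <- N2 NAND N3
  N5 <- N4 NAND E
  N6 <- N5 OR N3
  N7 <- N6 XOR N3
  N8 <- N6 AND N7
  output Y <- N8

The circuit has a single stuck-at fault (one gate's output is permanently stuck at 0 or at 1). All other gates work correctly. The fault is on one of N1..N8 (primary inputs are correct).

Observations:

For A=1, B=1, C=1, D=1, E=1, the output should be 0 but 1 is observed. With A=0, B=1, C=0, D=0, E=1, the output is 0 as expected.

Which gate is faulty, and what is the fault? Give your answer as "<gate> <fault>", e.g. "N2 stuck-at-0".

Fault-free values for test 1 (A=1, B=1, C=1, D=1, E=1): N1=1, N2=0, N3=1, N4=1, N5=0, N6=1, N7=0, N8=0, giving Y=0. Observed 1.
Test 1: faults giving observed 1 are {N7 stuck-at-1, N8 stuck-at-1}.
Test 2 (A=0, B=1, C=0, D=0, E=1): fault-free N1=1, N2=0, N3=0, N4=1, N5=0, N6=0, N7=0, N8=0 → 0; observed 0. Eliminates N8 stuck-at-1.
Only N7 stuck-at-1 is consistent with every test.

N7 stuck-at-1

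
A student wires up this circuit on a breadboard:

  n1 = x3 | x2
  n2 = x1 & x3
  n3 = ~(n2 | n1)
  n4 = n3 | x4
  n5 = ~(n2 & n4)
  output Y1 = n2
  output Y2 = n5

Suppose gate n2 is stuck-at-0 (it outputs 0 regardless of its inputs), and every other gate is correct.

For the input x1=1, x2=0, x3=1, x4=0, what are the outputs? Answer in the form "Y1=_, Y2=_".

Y1=0, Y2=1

Propagate with n2 forced: n1=1, n2=0 [stuck-at-0], n3=0, n4=0, n5=1.
So the outputs are Y1=0, Y2=1. (Without the fault they would be Y1=1, Y2=1.)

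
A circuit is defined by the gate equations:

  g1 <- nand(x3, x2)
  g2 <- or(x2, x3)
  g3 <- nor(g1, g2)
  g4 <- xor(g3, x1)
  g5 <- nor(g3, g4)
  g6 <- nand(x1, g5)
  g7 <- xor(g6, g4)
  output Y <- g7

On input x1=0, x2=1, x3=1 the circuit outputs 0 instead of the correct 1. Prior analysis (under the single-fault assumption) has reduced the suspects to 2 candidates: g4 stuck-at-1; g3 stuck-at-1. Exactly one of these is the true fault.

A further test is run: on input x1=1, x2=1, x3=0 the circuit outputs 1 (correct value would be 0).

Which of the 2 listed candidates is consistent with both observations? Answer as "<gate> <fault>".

Evaluate each candidate on input x1=1, x2=1, x3=0:
  g4 stuck-at-1: g1=1, g2=1, g3=0, g4=1 [stuck-at-1], g5=0, g6=1, g7=0 → 0 — eliminated
  g3 stuck-at-1: g1=1, g2=1, g3=1 [stuck-at-1], g4=0, g5=0, g6=1, g7=1 → 1 — matches
Only g3 stuck-at-1 reproduces the observed 1.

g3 stuck-at-1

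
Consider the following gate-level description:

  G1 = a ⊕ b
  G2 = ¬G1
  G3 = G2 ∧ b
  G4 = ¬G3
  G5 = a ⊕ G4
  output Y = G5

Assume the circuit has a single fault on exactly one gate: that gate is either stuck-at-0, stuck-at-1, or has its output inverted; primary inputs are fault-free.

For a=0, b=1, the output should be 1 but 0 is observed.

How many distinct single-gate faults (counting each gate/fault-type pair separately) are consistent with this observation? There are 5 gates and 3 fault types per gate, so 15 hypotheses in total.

10

Fault-free: G1=1, G2=0, G3=0, G4=1, G5=1 → 1. Observed 0.
  G1: stuck-at-0, inverted output ✓; others ✗
  G2: stuck-at-1, inverted output ✓; others ✗
  G3: stuck-at-1, inverted output ✓; others ✗
  G4: stuck-at-0, inverted output ✓; others ✗
  G5: stuck-at-0, inverted output ✓; others ✗
Consistent faults: {G1 stuck-at-0, G1 inverted output, G2 stuck-at-1, G2 inverted output, G3 stuck-at-1, G3 inverted output, G4 stuck-at-0, G4 inverted output, G5 stuck-at-0, G5 inverted output} — 10 in all.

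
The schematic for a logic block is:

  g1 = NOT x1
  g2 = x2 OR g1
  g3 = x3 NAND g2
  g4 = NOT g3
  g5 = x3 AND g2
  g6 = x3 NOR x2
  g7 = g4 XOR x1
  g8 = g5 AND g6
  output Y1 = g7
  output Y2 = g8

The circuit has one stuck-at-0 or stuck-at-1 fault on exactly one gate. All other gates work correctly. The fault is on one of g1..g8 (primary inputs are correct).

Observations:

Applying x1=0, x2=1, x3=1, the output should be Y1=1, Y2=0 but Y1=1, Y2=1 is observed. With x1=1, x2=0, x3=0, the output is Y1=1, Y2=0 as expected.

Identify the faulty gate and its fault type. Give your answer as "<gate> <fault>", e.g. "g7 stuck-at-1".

Fault-free values for test 1 (x1=0, x2=1, x3=1): g1=1, g2=1, g3=0, g4=1, g5=1, g6=0, g7=1, g8=0, giving Y1=1, Y2=0. Observed Y1=1, Y2=1.
Test 1: faults giving observed Y1=1, Y2=1 are {g6 stuck-at-1, g8 stuck-at-1}.
Test 2 (x1=1, x2=0, x3=0): fault-free g1=0, g2=0, g3=1, g4=0, g5=0, g6=1, g7=1, g8=0 → Y1=1, Y2=0; observed Y1=1, Y2=0. Eliminates g8 stuck-at-1.
Only g6 stuck-at-1 is consistent with every test.

g6 stuck-at-1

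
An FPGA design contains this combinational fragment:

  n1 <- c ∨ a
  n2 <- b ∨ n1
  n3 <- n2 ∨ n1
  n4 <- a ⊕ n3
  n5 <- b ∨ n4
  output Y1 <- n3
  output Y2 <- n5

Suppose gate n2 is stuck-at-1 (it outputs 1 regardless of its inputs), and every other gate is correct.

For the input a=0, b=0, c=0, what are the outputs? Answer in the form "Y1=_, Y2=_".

Propagate with n2 forced: n1=0, n2=1 [stuck-at-1], n3=1, n4=1, n5=1.
So the outputs are Y1=1, Y2=1. (Without the fault they would be Y1=0, Y2=0.)

Y1=1, Y2=1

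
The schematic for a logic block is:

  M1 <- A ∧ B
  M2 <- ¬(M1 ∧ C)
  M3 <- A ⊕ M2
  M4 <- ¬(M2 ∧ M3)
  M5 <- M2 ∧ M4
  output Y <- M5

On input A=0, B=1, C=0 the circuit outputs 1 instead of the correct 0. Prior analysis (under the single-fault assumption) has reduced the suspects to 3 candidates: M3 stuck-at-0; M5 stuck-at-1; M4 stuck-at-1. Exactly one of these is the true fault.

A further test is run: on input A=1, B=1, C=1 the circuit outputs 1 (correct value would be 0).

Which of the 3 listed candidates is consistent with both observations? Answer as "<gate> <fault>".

M5 stuck-at-1

Evaluate each candidate on input A=1, B=1, C=1:
  M3 stuck-at-0: M1=1, M2=0, M3=0 [stuck-at-0], M4=1, M5=0 → 0 — eliminated
  M5 stuck-at-1: M1=1, M2=0, M3=1, M4=1, M5=1 [stuck-at-1] → 1 — matches
  M4 stuck-at-1: M1=1, M2=0, M3=1, M4=1 [stuck-at-1], M5=0 → 0 — eliminated
Only M5 stuck-at-1 reproduces the observed 1.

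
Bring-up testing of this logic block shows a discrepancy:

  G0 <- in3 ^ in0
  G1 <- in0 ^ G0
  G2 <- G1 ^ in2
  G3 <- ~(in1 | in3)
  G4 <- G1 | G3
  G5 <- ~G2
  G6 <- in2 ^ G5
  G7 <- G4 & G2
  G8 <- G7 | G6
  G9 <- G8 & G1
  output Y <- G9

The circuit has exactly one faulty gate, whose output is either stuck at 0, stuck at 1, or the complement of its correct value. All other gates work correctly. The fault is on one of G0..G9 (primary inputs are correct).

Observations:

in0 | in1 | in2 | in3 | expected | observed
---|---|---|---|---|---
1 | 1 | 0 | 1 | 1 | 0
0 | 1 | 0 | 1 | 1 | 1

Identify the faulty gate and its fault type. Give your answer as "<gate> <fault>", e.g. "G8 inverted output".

G0 stuck-at-1

Fault-free values for test 1 (in0=1, in1=1, in2=0, in3=1): G0=0, G1=1, G2=1, G3=0, G4=1, G5=0, G6=0, G7=1, G8=1, G9=1, giving Y=1. Observed 0.
Test 1: faults giving observed 0 are {G0 stuck-at-1, G0 inverted output, G1 stuck-at-0, G1 inverted output, G4 stuck-at-0, G4 inverted output, G7 stuck-at-0, G7 inverted output, G8 stuck-at-0, G8 inverted output, G9 stuck-at-0, G9 inverted output}.
Test 2 (in0=0, in1=1, in2=0, in3=1): fault-free G0=1, G1=1, G2=1, G3=0, G4=1, G5=0, G6=0, G7=1, G8=1, G9=1 → 1; observed 1. Eliminates G0 inverted output, G1 stuck-at-0, G1 inverted output, G4 stuck-at-0, G4 inverted output, G7 stuck-at-0, G7 inverted output, G8 stuck-at-0, G8 inverted output, G9 stuck-at-0, G9 inverted output.
Only G0 stuck-at-1 is consistent with every test.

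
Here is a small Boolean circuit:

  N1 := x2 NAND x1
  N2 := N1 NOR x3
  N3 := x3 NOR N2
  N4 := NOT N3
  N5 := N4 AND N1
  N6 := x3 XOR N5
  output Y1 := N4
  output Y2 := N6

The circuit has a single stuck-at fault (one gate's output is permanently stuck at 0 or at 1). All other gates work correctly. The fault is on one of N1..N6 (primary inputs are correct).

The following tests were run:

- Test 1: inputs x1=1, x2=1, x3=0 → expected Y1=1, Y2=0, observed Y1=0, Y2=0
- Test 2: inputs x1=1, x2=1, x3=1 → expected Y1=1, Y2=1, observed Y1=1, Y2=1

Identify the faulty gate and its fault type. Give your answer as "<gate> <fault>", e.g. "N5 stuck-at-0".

N2 stuck-at-0

Fault-free values for test 1 (x1=1, x2=1, x3=0): N1=0, N2=1, N3=0, N4=1, N5=0, N6=0, giving Y1=1, Y2=0. Observed Y1=0, Y2=0.
Test 1: faults giving observed Y1=0, Y2=0 are {N1 stuck-at-1, N2 stuck-at-0, N3 stuck-at-1, N4 stuck-at-0}.
Test 2 (x1=1, x2=1, x3=1): fault-free N1=0, N2=0, N3=0, N4=1, N5=0, N6=1 → Y1=1, Y2=1; observed Y1=1, Y2=1. Eliminates N1 stuck-at-1, N3 stuck-at-1, N4 stuck-at-0.
Only N2 stuck-at-0 is consistent with every test.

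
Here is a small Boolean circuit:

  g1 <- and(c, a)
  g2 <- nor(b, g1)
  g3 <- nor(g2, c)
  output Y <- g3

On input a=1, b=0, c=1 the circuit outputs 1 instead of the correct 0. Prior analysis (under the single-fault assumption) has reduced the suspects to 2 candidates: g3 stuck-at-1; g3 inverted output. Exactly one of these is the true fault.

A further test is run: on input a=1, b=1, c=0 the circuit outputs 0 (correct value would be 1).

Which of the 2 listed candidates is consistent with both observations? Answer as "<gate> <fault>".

Evaluate each candidate on input a=1, b=1, c=0:
  g3 stuck-at-1: g1=0, g2=0, g3=1 [stuck-at-1] → 1 — eliminated
  g3 inverted output: g1=0, g2=0, g3=0 [inverted output] → 0 — matches
Only g3 inverted output reproduces the observed 0.

g3 inverted output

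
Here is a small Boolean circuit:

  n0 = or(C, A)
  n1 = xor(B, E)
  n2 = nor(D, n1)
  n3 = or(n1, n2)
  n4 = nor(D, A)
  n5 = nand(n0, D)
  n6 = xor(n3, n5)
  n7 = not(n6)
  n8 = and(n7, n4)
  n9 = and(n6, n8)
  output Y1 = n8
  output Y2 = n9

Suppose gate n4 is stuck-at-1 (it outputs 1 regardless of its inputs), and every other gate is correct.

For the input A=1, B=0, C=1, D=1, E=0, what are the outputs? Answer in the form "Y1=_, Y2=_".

Y1=1, Y2=0

Propagate with n4 forced: n0=1, n1=0, n2=0, n3=0, n4=1 [stuck-at-1], n5=0, n6=0, n7=1, n8=1, n9=0.
So the outputs are Y1=1, Y2=0. (Without the fault they would be Y1=0, Y2=0.)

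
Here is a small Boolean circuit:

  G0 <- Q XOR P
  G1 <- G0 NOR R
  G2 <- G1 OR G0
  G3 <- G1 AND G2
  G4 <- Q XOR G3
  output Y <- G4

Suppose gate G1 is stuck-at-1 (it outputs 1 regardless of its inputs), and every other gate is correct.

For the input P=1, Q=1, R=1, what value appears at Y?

0

Propagate with G1 forced: G0=0, G1=1 [stuck-at-1], G2=1, G3=1, G4=0.
So Y = 0. (Without the fault it would be 1.)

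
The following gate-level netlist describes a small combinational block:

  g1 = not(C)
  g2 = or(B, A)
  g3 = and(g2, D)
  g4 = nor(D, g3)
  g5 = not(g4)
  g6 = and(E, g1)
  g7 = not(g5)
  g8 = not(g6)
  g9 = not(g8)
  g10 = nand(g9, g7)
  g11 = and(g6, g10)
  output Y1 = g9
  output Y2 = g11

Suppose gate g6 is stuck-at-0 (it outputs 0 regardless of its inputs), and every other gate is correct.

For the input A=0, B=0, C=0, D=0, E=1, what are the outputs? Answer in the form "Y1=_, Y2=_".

Y1=0, Y2=0

Propagate with g6 forced: g1=1, g2=0, g3=0, g4=1, g5=0, g6=0 [stuck-at-0], g7=1, g8=1, g9=0, g10=1, g11=0.
So the outputs are Y1=0, Y2=0. (Without the fault they would be Y1=1, Y2=0.)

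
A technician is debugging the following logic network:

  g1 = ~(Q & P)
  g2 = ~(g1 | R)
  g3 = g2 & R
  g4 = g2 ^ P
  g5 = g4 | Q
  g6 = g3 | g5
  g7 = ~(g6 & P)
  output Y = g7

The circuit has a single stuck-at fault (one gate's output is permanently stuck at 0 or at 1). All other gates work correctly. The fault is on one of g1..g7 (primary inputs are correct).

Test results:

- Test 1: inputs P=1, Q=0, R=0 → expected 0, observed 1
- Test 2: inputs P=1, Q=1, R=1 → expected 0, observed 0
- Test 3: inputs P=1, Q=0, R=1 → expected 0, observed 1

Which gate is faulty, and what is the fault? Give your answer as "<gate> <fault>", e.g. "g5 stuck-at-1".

Fault-free values for test 1 (P=1, Q=0, R=0): g1=1, g2=0, g3=0, g4=1, g5=1, g6=1, g7=0, giving Y=0. Observed 1.
Test 1: faults giving observed 1 are {g1 stuck-at-0, g2 stuck-at-1, g4 stuck-at-0, g5 stuck-at-0, g6 stuck-at-0, g7 stuck-at-1}.
Test 2 (P=1, Q=1, R=1): fault-free g1=0, g2=0, g3=0, g4=1, g5=1, g6=1, g7=0 → 0; observed 0. Eliminates g5 stuck-at-0, g6 stuck-at-0, g7 stuck-at-1.
Test 3 (P=1, Q=0, R=1): fault-free g1=1, g2=0, g3=0, g4=1, g5=1, g6=1, g7=0 → 0; observed 1. Eliminates g1 stuck-at-0, g2 stuck-at-1.
Only g4 stuck-at-0 is consistent with every test.

g4 stuck-at-0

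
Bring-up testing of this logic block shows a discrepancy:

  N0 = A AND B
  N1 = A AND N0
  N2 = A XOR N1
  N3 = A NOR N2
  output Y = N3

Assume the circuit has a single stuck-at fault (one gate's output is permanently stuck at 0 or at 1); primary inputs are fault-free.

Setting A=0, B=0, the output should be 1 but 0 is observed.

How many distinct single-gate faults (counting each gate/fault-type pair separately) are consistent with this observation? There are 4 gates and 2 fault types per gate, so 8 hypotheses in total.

Fault-free: N0=0, N1=0, N2=0, N3=1 → 1. Observed 0.
  N0 stuck-at-0: output 1 ✗
  N0 stuck-at-1: output 1 ✗
  N1 stuck-at-0: output 1 ✗
  N1 stuck-at-1: output 0 ✓
  N2 stuck-at-0: output 1 ✗
  N2 stuck-at-1: output 0 ✓
  N3 stuck-at-0: output 0 ✓
  N3 stuck-at-1: output 1 ✗
Consistent faults: {N1 stuck-at-1, N2 stuck-at-1, N3 stuck-at-0} — 3 in all.

3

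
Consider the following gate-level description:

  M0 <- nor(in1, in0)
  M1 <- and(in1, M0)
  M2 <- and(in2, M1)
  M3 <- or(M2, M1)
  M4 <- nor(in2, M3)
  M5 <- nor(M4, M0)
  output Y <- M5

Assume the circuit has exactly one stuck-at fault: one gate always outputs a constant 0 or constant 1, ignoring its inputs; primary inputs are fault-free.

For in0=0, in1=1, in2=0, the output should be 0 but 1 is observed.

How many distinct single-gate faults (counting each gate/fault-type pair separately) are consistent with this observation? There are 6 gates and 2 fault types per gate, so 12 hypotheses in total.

5

Fault-free: M0=0, M1=0, M2=0, M3=0, M4=1, M5=0 → 0. Observed 1.
  M0 stuck-at-0: output 0 ✗
  M0 stuck-at-1: output 0 ✗
  M1 stuck-at-0: output 0 ✗
  M1 stuck-at-1: output 1 ✓
  M2 stuck-at-0: output 0 ✗
  M2 stuck-at-1: output 1 ✓
  M3 stuck-at-0: output 0 ✗
  M3 stuck-at-1: output 1 ✓
  M4 stuck-at-0: output 1 ✓
  M4 stuck-at-1: output 0 ✗
  M5 stuck-at-0: output 0 ✗
  M5 stuck-at-1: output 1 ✓
Consistent faults: {M1 stuck-at-1, M2 stuck-at-1, M3 stuck-at-1, M4 stuck-at-0, M5 stuck-at-1} — 5 in all.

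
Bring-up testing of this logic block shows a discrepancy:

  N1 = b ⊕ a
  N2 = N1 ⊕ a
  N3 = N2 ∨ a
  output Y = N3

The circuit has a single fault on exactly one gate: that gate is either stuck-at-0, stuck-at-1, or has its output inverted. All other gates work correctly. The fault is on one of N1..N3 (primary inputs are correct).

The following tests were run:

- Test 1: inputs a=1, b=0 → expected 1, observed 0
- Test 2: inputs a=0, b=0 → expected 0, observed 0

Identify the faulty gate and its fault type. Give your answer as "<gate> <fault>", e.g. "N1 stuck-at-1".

Fault-free values for test 1 (a=1, b=0): N1=1, N2=0, N3=1, giving Y=1. Observed 0.
Test 1: faults giving observed 0 are {N3 stuck-at-0, N3 inverted output}.
Test 2 (a=0, b=0): fault-free N1=0, N2=0, N3=0 → 0; observed 0. Eliminates N3 inverted output.
Only N3 stuck-at-0 is consistent with every test.

N3 stuck-at-0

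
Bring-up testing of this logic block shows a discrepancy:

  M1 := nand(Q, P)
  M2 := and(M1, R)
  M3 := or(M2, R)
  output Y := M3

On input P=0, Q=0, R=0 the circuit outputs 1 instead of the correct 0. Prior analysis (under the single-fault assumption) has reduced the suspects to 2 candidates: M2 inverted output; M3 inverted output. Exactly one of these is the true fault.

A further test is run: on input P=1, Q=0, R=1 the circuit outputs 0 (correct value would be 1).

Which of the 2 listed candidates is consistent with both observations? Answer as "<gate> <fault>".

Evaluate each candidate on input P=1, Q=0, R=1:
  M2 inverted output: M1=1, M2=0 [inverted output], M3=1 → 1 — eliminated
  M3 inverted output: M1=1, M2=1, M3=0 [inverted output] → 0 — matches
Only M3 inverted output reproduces the observed 0.

M3 inverted output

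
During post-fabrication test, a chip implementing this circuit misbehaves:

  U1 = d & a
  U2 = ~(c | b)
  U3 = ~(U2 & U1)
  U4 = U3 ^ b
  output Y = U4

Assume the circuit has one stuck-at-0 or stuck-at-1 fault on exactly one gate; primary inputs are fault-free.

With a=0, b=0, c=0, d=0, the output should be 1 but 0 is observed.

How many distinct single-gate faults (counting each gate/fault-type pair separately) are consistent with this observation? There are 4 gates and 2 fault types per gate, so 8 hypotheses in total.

Fault-free: U1=0, U2=1, U3=1, U4=1 → 1. Observed 0.
  U1 stuck-at-0: output 1 ✗
  U1 stuck-at-1: output 0 ✓
  U2 stuck-at-0: output 1 ✗
  U2 stuck-at-1: output 1 ✗
  U3 stuck-at-0: output 0 ✓
  U3 stuck-at-1: output 1 ✗
  U4 stuck-at-0: output 0 ✓
  U4 stuck-at-1: output 1 ✗
Consistent faults: {U1 stuck-at-1, U3 stuck-at-0, U4 stuck-at-0} — 3 in all.

3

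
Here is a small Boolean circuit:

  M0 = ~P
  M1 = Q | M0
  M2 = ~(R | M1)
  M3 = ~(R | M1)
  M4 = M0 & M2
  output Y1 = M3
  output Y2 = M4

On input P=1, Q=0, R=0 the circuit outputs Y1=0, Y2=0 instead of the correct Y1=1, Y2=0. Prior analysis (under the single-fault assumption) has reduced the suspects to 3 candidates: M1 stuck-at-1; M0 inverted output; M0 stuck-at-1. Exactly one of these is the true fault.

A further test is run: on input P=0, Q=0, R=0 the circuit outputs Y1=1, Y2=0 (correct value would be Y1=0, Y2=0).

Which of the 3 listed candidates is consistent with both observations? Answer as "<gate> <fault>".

Evaluate each candidate on input P=0, Q=0, R=0:
  M1 stuck-at-1: M0=1, M1=1 [stuck-at-1], M2=0, M3=0, M4=0 → Y1=0, Y2=0 — eliminated
  M0 inverted output: M0=0 [inverted output], M1=0, M2=1, M3=1, M4=0 → Y1=1, Y2=0 — matches
  M0 stuck-at-1: M0=1 [stuck-at-1], M1=1, M2=0, M3=0, M4=0 → Y1=0, Y2=0 — eliminated
Only M0 inverted output reproduces the observed Y1=1, Y2=0.

M0 inverted output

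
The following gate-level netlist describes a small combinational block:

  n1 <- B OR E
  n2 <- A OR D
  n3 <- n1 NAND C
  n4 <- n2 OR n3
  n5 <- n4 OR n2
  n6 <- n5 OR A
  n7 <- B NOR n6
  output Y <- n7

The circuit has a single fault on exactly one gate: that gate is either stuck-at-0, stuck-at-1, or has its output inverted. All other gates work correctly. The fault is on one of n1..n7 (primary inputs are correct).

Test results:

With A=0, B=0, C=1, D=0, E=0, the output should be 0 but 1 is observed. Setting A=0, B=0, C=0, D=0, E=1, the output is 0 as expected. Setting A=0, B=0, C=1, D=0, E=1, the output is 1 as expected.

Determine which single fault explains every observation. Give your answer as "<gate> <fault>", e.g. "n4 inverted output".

n1 stuck-at-1

Fault-free values for test 1 (A=0, B=0, C=1, D=0, E=0): n1=0, n2=0, n3=1, n4=1, n5=1, n6=1, n7=0, giving Y=0. Observed 1.
Test 1: faults giving observed 1 are {n1 stuck-at-1, n1 inverted output, n3 stuck-at-0, n3 inverted output, n4 stuck-at-0, n4 inverted output, n5 stuck-at-0, n5 inverted output, n6 stuck-at-0, n6 inverted output, n7 stuck-at-1, n7 inverted output}.
Test 2 (A=0, B=0, C=0, D=0, E=1): fault-free n1=1, n2=0, n3=1, n4=1, n5=1, n6=1, n7=0 → 0; observed 0. Eliminates n3 stuck-at-0, n3 inverted output, n4 stuck-at-0, n4 inverted output, n5 stuck-at-0, n5 inverted output, n6 stuck-at-0, n6 inverted output, n7 stuck-at-1, n7 inverted output.
Test 3 (A=0, B=0, C=1, D=0, E=1): fault-free n1=1, n2=0, n3=0, n4=0, n5=0, n6=0, n7=1 → 1; observed 1. Eliminates n1 inverted output.
Only n1 stuck-at-1 is consistent with every test.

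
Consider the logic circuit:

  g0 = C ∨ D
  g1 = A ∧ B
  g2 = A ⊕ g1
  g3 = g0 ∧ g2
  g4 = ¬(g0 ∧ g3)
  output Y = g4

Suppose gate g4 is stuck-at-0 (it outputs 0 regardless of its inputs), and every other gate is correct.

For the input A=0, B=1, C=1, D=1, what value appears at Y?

0

Propagate with g4 forced: g0=1, g1=0, g2=0, g3=0, g4=0 [stuck-at-0].
So Y = 0. (Without the fault it would be 1.)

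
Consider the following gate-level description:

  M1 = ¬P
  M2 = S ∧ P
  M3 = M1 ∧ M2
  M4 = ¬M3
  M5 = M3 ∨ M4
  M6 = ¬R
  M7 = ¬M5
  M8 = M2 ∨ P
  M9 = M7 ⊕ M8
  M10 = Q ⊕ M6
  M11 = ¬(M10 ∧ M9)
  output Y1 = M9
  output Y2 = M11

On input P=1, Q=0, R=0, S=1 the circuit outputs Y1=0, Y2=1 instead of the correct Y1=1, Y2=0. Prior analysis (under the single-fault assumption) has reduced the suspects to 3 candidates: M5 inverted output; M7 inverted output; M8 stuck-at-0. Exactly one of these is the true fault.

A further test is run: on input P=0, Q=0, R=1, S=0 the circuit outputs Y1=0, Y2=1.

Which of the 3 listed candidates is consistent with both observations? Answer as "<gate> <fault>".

M8 stuck-at-0

Evaluate each candidate on input P=0, Q=0, R=1, S=0:
  M5 inverted output: M1=1, M2=0, M3=0, M4=1, M5=0 [inverted output], M6=0, M7=1, M8=0, M9=1, M10=0, M11=1 → Y1=1, Y2=1 — eliminated
  M7 inverted output: M1=1, M2=0, M3=0, M4=1, M5=1, M6=0, M7=1 [inverted output], M8=0, M9=1, M10=0, M11=1 → Y1=1, Y2=1 — eliminated
  M8 stuck-at-0: M1=1, M2=0, M3=0, M4=1, M5=1, M6=0, M7=0, M8=0 [stuck-at-0], M9=0, M10=0, M11=1 → Y1=0, Y2=1 — matches
Only M8 stuck-at-0 reproduces the observed Y1=0, Y2=1.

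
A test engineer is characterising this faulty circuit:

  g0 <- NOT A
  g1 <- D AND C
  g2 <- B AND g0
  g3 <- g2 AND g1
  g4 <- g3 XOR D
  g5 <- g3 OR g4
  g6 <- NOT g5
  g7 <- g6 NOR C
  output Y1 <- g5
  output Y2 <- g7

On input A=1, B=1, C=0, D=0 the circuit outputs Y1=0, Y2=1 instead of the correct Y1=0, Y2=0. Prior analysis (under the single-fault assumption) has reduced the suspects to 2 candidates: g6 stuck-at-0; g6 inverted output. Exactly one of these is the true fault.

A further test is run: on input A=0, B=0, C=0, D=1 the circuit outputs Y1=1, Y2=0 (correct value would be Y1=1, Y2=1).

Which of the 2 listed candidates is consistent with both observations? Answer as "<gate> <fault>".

g6 inverted output

Evaluate each candidate on input A=0, B=0, C=0, D=1:
  g6 stuck-at-0: g0=1, g1=0, g2=0, g3=0, g4=1, g5=1, g6=0 [stuck-at-0], g7=1 → Y1=1, Y2=1 — eliminated
  g6 inverted output: g0=1, g1=0, g2=0, g3=0, g4=1, g5=1, g6=1 [inverted output], g7=0 → Y1=1, Y2=0 — matches
Only g6 inverted output reproduces the observed Y1=1, Y2=0.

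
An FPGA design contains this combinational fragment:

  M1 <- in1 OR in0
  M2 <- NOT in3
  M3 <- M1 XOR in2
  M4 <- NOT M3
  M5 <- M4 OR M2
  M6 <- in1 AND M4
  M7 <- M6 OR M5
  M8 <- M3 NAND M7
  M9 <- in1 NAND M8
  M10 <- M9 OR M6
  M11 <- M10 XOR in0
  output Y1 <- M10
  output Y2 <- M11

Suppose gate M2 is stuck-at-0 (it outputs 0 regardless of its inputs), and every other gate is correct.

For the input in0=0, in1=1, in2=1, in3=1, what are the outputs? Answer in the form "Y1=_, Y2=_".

Propagate with M2 forced: M1=1, M2=0 [stuck-at-0], M3=0, M4=1, M5=1, M6=1, M7=1, M8=1, M9=0, M10=1, M11=1.
So the outputs are Y1=1, Y2=1. (Same as the fault-free value — the fault is masked on this input.)

Y1=1, Y2=1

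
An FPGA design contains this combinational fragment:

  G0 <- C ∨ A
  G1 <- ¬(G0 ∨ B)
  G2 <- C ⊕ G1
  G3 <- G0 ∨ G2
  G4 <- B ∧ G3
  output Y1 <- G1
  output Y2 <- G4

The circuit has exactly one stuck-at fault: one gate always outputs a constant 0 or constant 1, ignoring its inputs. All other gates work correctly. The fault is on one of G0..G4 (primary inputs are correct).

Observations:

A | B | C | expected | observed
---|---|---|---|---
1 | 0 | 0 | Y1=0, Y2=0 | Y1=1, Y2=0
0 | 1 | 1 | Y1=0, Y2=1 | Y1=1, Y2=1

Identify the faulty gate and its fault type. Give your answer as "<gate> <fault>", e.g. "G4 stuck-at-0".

G1 stuck-at-1

Fault-free values for test 1 (A=1, B=0, C=0): G0=1, G1=0, G2=0, G3=1, G4=0, giving Y1=0, Y2=0. Observed Y1=1, Y2=0.
Test 1: faults giving observed Y1=1, Y2=0 are {G0 stuck-at-0, G1 stuck-at-1}.
Test 2 (A=0, B=1, C=1): fault-free G0=1, G1=0, G2=1, G3=1, G4=1 → Y1=0, Y2=1; observed Y1=1, Y2=1. Eliminates G0 stuck-at-0.
Only G1 stuck-at-1 is consistent with every test.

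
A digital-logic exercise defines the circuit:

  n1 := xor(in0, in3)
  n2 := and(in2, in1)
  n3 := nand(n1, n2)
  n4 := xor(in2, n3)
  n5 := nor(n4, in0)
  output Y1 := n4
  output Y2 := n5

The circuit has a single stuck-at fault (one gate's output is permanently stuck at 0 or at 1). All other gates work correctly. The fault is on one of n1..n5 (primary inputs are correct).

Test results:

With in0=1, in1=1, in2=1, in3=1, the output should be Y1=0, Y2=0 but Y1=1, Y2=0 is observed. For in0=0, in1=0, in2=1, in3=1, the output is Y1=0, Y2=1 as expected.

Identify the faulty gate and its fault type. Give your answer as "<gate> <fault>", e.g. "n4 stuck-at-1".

Fault-free values for test 1 (in0=1, in1=1, in2=1, in3=1): n1=0, n2=1, n3=1, n4=0, n5=0, giving Y1=0, Y2=0. Observed Y1=1, Y2=0.
Test 1: faults giving observed Y1=1, Y2=0 are {n1 stuck-at-1, n3 stuck-at-0, n4 stuck-at-1}.
Test 2 (in0=0, in1=0, in2=1, in3=1): fault-free n1=1, n2=0, n3=1, n4=0, n5=1 → Y1=0, Y2=1; observed Y1=0, Y2=1. Eliminates n3 stuck-at-0, n4 stuck-at-1.
Only n1 stuck-at-1 is consistent with every test.

n1 stuck-at-1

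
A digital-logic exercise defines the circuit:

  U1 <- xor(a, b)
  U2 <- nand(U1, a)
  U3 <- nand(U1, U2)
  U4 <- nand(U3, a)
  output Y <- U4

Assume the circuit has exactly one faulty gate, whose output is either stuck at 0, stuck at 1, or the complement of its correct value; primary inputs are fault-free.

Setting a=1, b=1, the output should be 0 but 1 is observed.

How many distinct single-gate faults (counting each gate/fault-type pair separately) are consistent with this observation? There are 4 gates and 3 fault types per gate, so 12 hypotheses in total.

Fault-free: U1=0, U2=1, U3=1, U4=0 → 0. Observed 1.
  U1 stuck-at-0: output 0 ✗
  U1 stuck-at-1: output 0 ✗
  U1 inverted output: output 0 ✗
  U2 stuck-at-0: output 0 ✗
  U2 stuck-at-1: output 0 ✗
  U2 inverted output: output 0 ✗
  U3 stuck-at-0: output 1 ✓
  U3 stuck-at-1: output 0 ✗
  U3 inverted output: output 1 ✓
  U4 stuck-at-0: output 0 ✗
  U4 stuck-at-1: output 1 ✓
  U4 inverted output: output 1 ✓
Consistent faults: {U3 stuck-at-0, U3 inverted output, U4 stuck-at-1, U4 inverted output} — 4 in all.

4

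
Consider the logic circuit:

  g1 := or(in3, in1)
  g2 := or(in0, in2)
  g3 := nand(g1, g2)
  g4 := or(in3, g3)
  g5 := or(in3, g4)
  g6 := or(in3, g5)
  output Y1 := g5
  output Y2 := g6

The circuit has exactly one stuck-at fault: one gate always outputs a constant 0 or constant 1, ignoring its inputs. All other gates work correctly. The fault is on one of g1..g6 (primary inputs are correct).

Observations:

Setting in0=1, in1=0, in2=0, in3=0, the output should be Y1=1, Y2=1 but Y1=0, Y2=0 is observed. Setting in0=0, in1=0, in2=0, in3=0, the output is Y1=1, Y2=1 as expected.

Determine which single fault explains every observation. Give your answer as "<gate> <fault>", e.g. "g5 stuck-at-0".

g1 stuck-at-1

Fault-free values for test 1 (in0=1, in1=0, in2=0, in3=0): g1=0, g2=1, g3=1, g4=1, g5=1, g6=1, giving Y1=1, Y2=1. Observed Y1=0, Y2=0.
Test 1: faults giving observed Y1=0, Y2=0 are {g1 stuck-at-1, g3 stuck-at-0, g4 stuck-at-0, g5 stuck-at-0}.
Test 2 (in0=0, in1=0, in2=0, in3=0): fault-free g1=0, g2=0, g3=1, g4=1, g5=1, g6=1 → Y1=1, Y2=1; observed Y1=1, Y2=1. Eliminates g3 stuck-at-0, g4 stuck-at-0, g5 stuck-at-0.
Only g1 stuck-at-1 is consistent with every test.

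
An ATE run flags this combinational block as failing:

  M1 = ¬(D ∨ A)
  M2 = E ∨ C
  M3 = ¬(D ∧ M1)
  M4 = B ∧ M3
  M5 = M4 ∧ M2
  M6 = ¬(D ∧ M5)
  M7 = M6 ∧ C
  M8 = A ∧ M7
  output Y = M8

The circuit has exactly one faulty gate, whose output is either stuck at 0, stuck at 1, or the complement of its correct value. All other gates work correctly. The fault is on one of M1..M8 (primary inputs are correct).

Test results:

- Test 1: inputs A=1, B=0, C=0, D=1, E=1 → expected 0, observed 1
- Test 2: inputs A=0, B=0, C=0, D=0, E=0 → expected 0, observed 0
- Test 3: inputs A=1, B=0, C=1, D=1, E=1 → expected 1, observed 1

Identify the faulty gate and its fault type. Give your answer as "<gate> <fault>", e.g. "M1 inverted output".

M7 stuck-at-1

Fault-free values for test 1 (A=1, B=0, C=0, D=1, E=1): M1=0, M2=1, M3=1, M4=0, M5=0, M6=1, M7=0, M8=0, giving Y=0. Observed 1.
Test 1: faults giving observed 1 are {M7 stuck-at-1, M7 inverted output, M8 stuck-at-1, M8 inverted output}.
Test 2 (A=0, B=0, C=0, D=0, E=0): fault-free M1=1, M2=0, M3=1, M4=0, M5=0, M6=1, M7=0, M8=0 → 0; observed 0. Eliminates M8 stuck-at-1, M8 inverted output.
Test 3 (A=1, B=0, C=1, D=1, E=1): fault-free M1=0, M2=1, M3=1, M4=0, M5=0, M6=1, M7=1, M8=1 → 1; observed 1. Eliminates M7 inverted output.
Only M7 stuck-at-1 is consistent with every test.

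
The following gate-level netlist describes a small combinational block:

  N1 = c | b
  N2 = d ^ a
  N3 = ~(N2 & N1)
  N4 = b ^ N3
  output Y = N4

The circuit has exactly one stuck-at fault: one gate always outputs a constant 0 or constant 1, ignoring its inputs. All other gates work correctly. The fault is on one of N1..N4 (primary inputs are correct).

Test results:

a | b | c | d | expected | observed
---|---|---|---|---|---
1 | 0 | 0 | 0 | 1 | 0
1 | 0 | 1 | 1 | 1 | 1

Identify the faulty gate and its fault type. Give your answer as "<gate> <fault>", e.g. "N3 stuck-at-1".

N1 stuck-at-1

Fault-free values for test 1 (a=1, b=0, c=0, d=0): N1=0, N2=1, N3=1, N4=1, giving Y=1. Observed 0.
Test 1: faults giving observed 0 are {N1 stuck-at-1, N3 stuck-at-0, N4 stuck-at-0}.
Test 2 (a=1, b=0, c=1, d=1): fault-free N1=1, N2=0, N3=1, N4=1 → 1; observed 1. Eliminates N3 stuck-at-0, N4 stuck-at-0.
Only N1 stuck-at-1 is consistent with every test.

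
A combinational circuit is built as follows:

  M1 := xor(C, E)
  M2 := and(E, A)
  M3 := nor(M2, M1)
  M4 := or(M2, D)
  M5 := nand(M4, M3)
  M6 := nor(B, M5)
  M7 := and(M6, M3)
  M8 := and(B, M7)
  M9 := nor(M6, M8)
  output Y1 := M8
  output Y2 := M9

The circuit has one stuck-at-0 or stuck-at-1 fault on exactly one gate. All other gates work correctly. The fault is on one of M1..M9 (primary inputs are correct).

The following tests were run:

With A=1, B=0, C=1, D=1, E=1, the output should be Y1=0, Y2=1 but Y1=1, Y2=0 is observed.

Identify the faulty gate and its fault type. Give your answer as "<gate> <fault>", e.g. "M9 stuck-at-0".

Fault-free values for test 1 (A=1, B=0, C=1, D=1, E=1): M1=0, M2=1, M3=0, M4=1, M5=1, M6=0, M7=0, M8=0, M9=1, giving Y1=0, Y2=1. Observed Y1=1, Y2=0.
Test 1: faults giving observed Y1=1, Y2=0 are {M8 stuck-at-1}.
Only M8 stuck-at-1 is consistent with every test.

M8 stuck-at-1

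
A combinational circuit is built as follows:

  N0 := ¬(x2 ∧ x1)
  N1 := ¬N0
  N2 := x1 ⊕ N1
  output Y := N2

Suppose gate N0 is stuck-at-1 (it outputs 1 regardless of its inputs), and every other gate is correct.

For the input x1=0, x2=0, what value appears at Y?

0

Propagate with N0 forced: N0=1 [stuck-at-1], N1=0, N2=0.
So Y = 0. (Same as the fault-free value — the fault is masked on this input.)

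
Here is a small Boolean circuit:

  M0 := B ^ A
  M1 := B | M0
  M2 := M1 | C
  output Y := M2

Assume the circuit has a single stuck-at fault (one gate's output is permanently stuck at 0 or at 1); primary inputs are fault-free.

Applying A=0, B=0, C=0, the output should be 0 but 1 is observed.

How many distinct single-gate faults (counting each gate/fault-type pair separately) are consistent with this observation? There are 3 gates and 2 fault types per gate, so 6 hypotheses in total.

3

Fault-free: M0=0, M1=0, M2=0 → 0. Observed 1.
  M0 stuck-at-0: output 0 ✗
  M0 stuck-at-1: output 1 ✓
  M1 stuck-at-0: output 0 ✗
  M1 stuck-at-1: output 1 ✓
  M2 stuck-at-0: output 0 ✗
  M2 stuck-at-1: output 1 ✓
Consistent faults: {M0 stuck-at-1, M1 stuck-at-1, M2 stuck-at-1} — 3 in all.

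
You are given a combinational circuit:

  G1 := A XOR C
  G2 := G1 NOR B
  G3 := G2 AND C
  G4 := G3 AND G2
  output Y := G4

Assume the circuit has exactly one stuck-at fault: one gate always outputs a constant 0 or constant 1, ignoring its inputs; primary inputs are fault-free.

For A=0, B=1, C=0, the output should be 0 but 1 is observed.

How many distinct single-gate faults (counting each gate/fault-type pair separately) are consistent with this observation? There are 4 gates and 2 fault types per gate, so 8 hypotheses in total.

Fault-free: G1=0, G2=0, G3=0, G4=0 → 0. Observed 1.
  G1 stuck-at-0: output 0 ✗
  G1 stuck-at-1: output 0 ✗
  G2 stuck-at-0: output 0 ✗
  G2 stuck-at-1: output 0 ✗
  G3 stuck-at-0: output 0 ✗
  G3 stuck-at-1: output 0 ✗
  G4 stuck-at-0: output 0 ✗
  G4 stuck-at-1: output 1 ✓
Consistent faults: {G4 stuck-at-1} — 1 in all.

1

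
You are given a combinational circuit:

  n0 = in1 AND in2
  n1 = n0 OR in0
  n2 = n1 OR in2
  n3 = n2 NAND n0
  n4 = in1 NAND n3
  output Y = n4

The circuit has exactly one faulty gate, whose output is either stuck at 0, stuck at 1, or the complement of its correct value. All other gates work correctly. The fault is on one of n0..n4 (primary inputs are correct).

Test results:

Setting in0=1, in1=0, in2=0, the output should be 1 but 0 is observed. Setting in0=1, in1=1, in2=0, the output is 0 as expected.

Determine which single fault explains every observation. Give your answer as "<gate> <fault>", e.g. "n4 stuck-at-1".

Fault-free values for test 1 (in0=1, in1=0, in2=0): n0=0, n1=1, n2=1, n3=1, n4=1, giving Y=1. Observed 0.
Test 1: faults giving observed 0 are {n4 stuck-at-0, n4 inverted output}.
Test 2 (in0=1, in1=1, in2=0): fault-free n0=0, n1=1, n2=1, n3=1, n4=0 → 0; observed 0. Eliminates n4 inverted output.
Only n4 stuck-at-0 is consistent with every test.

n4 stuck-at-0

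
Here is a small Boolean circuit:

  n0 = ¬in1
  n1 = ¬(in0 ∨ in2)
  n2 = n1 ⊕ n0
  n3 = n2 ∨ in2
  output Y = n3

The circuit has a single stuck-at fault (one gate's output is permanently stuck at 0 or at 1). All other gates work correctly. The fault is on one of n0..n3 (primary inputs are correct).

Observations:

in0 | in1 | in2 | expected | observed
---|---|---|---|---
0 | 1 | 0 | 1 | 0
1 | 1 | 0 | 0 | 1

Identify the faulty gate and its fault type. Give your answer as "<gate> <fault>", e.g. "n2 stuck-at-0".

Fault-free values for test 1 (in0=0, in1=1, in2=0): n0=0, n1=1, n2=1, n3=1, giving Y=1. Observed 0.
Test 1: faults giving observed 0 are {n0 stuck-at-1, n1 stuck-at-0, n2 stuck-at-0, n3 stuck-at-0}.
Test 2 (in0=1, in1=1, in2=0): fault-free n0=0, n1=0, n2=0, n3=0 → 0; observed 1. Eliminates n1 stuck-at-0, n2 stuck-at-0, n3 stuck-at-0.
Only n0 stuck-at-1 is consistent with every test.

n0 stuck-at-1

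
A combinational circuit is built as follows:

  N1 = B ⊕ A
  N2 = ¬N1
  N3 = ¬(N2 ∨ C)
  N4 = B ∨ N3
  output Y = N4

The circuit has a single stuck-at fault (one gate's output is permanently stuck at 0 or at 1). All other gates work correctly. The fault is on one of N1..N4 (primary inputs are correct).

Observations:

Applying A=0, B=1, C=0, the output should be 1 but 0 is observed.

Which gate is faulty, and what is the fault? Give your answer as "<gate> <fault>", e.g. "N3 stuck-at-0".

Fault-free values for test 1 (A=0, B=1, C=0): N1=1, N2=0, N3=1, N4=1, giving Y=1. Observed 0.
Test 1: faults giving observed 0 are {N4 stuck-at-0}.
Only N4 stuck-at-0 is consistent with every test.

N4 stuck-at-0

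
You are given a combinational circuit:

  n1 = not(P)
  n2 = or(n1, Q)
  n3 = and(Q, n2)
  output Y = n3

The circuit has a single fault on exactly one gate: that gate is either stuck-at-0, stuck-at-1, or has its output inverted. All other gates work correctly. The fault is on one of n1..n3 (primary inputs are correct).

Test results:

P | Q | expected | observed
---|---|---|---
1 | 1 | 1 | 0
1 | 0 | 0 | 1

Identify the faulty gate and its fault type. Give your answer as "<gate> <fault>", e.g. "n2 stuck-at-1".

n3 inverted output

Fault-free values for test 1 (P=1, Q=1): n1=0, n2=1, n3=1, giving Y=1. Observed 0.
Test 1: faults giving observed 0 are {n2 stuck-at-0, n2 inverted output, n3 stuck-at-0, n3 inverted output}.
Test 2 (P=1, Q=0): fault-free n1=0, n2=0, n3=0 → 0; observed 1. Eliminates n2 stuck-at-0, n2 inverted output, n3 stuck-at-0.
Only n3 inverted output is consistent with every test.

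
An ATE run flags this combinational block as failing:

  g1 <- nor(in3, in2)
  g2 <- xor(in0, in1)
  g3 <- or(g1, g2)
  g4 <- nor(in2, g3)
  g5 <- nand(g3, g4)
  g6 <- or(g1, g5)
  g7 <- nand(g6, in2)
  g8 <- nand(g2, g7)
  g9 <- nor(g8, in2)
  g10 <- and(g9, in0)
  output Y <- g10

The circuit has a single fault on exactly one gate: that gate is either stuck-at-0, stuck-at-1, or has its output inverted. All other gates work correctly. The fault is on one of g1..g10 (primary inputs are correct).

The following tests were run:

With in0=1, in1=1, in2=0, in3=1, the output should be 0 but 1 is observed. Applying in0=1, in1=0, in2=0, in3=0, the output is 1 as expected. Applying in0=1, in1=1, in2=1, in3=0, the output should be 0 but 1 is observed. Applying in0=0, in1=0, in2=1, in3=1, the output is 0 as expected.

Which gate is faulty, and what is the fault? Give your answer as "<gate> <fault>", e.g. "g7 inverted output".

g9 stuck-at-1

Fault-free values for test 1 (in0=1, in1=1, in2=0, in3=1): g1=0, g2=0, g3=0, g4=1, g5=1, g6=1, g7=1, g8=1, g9=0, g10=0, giving Y=0. Observed 1.
Test 1: faults giving observed 1 are {g2 stuck-at-1, g2 inverted output, g8 stuck-at-0, g8 inverted output, g9 stuck-at-1, g9 inverted output, g10 stuck-at-1, g10 inverted output}.
Test 2 (in0=1, in1=0, in2=0, in3=0): fault-free g1=1, g2=1, g3=1, g4=0, g5=1, g6=1, g7=1, g8=0, g9=1, g10=1 → 1; observed 1. Eliminates g2 inverted output, g8 inverted output, g9 inverted output, g10 inverted output.
Test 3 (in0=1, in1=1, in2=1, in3=0): fault-free g1=0, g2=0, g3=0, g4=0, g5=1, g6=1, g7=0, g8=1, g9=0, g10=0 → 0; observed 1. Eliminates g2 stuck-at-1, g8 stuck-at-0.
Test 4 (in0=0, in1=0, in2=1, in3=1): fault-free g1=0, g2=0, g3=0, g4=0, g5=1, g6=1, g7=0, g8=1, g9=0, g10=0 → 0; observed 0. Eliminates g10 stuck-at-1.
Only g9 stuck-at-1 is consistent with every test.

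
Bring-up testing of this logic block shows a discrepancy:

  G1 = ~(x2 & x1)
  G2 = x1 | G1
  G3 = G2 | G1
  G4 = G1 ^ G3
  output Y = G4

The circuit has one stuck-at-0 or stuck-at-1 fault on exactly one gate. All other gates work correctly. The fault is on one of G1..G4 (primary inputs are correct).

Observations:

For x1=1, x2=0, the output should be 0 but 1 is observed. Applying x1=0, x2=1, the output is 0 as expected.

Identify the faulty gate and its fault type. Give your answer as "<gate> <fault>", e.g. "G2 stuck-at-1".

Fault-free values for test 1 (x1=1, x2=0): G1=1, G2=1, G3=1, G4=0, giving Y=0. Observed 1.
Test 1: faults giving observed 1 are {G1 stuck-at-0, G3 stuck-at-0, G4 stuck-at-1}.
Test 2 (x1=0, x2=1): fault-free G1=1, G2=1, G3=1, G4=0 → 0; observed 0. Eliminates G3 stuck-at-0, G4 stuck-at-1.
Only G1 stuck-at-0 is consistent with every test.

G1 stuck-at-0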